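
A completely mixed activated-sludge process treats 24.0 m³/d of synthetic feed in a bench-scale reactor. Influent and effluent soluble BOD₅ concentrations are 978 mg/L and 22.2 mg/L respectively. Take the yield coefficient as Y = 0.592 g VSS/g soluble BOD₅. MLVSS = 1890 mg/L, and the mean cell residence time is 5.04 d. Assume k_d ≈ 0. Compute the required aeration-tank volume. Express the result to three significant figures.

V ≈ 36.2 m³

V·X = Y·Q·ΔS·θ_c gives V = 0.592 × 24.0 × (978 − 22.2) × 5.04 / 1890 = 36.21 m³.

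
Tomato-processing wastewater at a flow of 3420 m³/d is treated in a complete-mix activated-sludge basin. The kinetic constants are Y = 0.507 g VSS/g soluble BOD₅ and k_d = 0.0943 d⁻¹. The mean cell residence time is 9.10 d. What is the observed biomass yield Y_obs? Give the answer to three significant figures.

Correct the yield for decay: Y_obs = Y/(1 + k_d θ_c) = 0.507 / (1 + 0.0943 × 9.10) = 0.507 / 1.858 = 0.2729.

Y_obs ≈ 0.273 g VSS/g soluble BOD₅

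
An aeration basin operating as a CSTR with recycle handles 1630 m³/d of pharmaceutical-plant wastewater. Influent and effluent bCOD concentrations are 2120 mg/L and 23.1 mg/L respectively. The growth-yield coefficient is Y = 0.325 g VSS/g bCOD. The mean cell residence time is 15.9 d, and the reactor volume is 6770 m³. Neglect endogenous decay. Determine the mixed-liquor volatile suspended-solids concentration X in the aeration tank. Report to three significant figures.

X ≈ 2610 mg/L

X = Y·Q·ΔS·θ_c / V = 0.325 × 1630 × (2120 − 23.1) × 15.9 / 6770 = 2609 mg/L.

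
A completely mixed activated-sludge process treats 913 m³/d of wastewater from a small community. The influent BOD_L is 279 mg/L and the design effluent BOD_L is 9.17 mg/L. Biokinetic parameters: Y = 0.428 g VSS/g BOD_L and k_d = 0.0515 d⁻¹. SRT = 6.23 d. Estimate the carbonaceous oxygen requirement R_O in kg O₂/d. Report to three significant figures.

R_O ≈ 133 kg O₂/d

Y_obs = Y / (1 + k_d θ_c) = 0.428 / (1 + 0.0515 × 6.23) = 0.428 / 1.321 = 0.3240.
ΔS = 279 − 9.17 = 269.8 mg/L, so the substrate removal rate is 913 × 269.8/1000 = 246.4 kg BOD_L/d.
Net sludge production P_X = 0.3240 × 246.4 = 79.83 kg VSS/d.
R_O = Q·ΔS − 1.42 P_X = 246.4 − 113.4 = 133.0 kg O₂/d.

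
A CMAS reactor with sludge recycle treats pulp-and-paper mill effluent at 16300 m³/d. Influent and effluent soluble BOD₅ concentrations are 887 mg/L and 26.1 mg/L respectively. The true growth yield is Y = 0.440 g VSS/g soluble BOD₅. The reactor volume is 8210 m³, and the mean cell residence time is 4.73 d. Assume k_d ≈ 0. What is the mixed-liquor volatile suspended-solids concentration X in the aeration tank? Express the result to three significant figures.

X ≈ 3560 mg/L

X = Y·Q·ΔS·θ_c / V = 0.440 × 16300 × (887 − 26.1) × 4.73 / 8210 = 3557 mg/L.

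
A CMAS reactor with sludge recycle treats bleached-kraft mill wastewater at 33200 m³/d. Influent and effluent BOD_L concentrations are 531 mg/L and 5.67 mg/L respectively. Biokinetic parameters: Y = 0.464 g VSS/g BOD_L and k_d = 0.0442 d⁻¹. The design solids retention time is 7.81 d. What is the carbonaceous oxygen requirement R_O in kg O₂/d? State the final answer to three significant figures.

Observed yield with endogenous decay: Y_obs = Y / (1 + k_d·θ_c) = 0.464 / (1 + 0.0442 × 7.81) = 0.464 / 1.345 = 0.3449 g VSS/g BOD_L.
Mass of BOD_L removed per day: Q(S₀ − S) = 33200 × 525.3 g/m³ = 17441 kg/d.
Net sludge production P_X = 0.3449 × 17441 = 6016 kg VSS/d.
Carbonaceous O₂ demand = substrate oxidised − cell-mass equivalent = 17441 − 1.42 × 6016 = 8898 kg O₂/d.

R_O ≈ 8900 kg O₂/d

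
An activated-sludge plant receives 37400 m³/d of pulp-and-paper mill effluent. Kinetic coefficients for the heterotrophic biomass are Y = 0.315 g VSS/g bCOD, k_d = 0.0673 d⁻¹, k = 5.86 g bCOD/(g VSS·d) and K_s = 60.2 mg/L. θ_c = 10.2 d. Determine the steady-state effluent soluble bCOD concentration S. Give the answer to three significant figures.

Effluent substrate depends only on kinetics and SRT: S = K_s(1 + k_d θ_c) / [θ_c(Yk − k_d) − 1] = 60.2 × (1 + 0.0673 × 10.2) / [10.2 × (0.315 × 5.86 − 0.0673) − 1] = 101.5 / 17.14 = 5.923 mg/L.

S ≈ 5.92 mg/L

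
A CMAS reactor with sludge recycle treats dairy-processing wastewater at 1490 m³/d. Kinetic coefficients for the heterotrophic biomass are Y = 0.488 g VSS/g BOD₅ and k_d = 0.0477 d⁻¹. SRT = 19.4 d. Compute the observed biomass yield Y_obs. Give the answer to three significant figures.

Observed yield with endogenous decay: Y_obs = Y / (1 + k_d·θ_c) = 0.488 / (1 + 0.0477 × 19.4) = 0.488 / 1.925 = 0.2535 g VSS/g BOD₅.

Y_obs ≈ 0.253 g VSS/g BOD₅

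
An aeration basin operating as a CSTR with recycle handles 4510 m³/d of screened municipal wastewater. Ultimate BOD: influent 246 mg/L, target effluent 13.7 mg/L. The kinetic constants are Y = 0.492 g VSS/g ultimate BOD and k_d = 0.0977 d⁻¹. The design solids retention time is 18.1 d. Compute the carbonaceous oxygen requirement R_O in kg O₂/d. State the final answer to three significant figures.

R_O ≈ 783 kg O₂/d

Y_obs = Y / (1 + k_d θ_c) = 0.492 / (1 + 0.0977 × 18.1) = 0.492 / 2.768 = 0.1777.
ΔS = 246 − 13.7 = 232.3 mg/L, so the substrate removal rate is 4510 × 232.3/1000 = 1048 kg ultimate BOD/d.
Biomass synthesised: P_X = Y_obs × 1048 = 186.2 kg VSS/d.
Carbonaceous O₂ demand = substrate oxidised − cell-mass equivalent = 1048 − 1.42 × 186.2 = 783.3 kg O₂/d.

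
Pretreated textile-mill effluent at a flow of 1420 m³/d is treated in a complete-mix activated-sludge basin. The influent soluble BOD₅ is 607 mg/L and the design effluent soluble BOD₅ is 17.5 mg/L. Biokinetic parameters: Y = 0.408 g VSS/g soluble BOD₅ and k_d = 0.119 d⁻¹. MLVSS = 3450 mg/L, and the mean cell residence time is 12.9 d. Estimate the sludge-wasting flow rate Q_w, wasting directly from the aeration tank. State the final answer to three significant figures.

Q_w ≈ 39.0 m³/d

From the SRT design equation V = Y Q (S₀−S) θ_c / [X (1 + k_d θ_c)] = 0.408 × 1420 × (607 − 17.5) × 12.9 / [3450 × (1 + 0.119 × 12.9)] = 4.41×10^6 / 8746 = 503.7 m³.
For wasting at MLVSS concentration, Q_w = V/θ_c = 503.7/12.9 = 39.05 m³/d.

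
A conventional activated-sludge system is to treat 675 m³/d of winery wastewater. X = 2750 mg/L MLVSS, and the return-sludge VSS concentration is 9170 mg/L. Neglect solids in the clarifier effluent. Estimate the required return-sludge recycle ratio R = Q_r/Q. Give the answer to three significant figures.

R ≈ 0.428

R = Q_r/Q = X/(X_r − X) = 2750 / (9170 − 2750) = 0.4283.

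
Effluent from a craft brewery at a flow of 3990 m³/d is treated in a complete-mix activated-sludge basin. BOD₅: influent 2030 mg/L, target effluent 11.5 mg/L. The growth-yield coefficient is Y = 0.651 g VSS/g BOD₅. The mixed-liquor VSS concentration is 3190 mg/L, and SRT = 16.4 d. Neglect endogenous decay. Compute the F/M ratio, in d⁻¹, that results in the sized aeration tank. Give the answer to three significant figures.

V·X = Y·Q·ΔS·θ_c gives V = 0.651 × 3990 × (2030 − 11.5) × 16.4 / 3190 = 26955 m³.
Food-to-microorganism ratio F/M = Q S₀ / (V X) = 3990 × 2030 / (26955 × 3190) = 0.09420 d⁻¹.

F/M ≈ 0.0942 d⁻¹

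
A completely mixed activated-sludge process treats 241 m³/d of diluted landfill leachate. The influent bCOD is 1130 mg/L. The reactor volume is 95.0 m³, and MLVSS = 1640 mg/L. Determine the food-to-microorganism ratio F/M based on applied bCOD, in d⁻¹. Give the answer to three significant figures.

F/M ≈ 1.75 d⁻¹

F/M = Q·S₀ / (V·X) = 241 × 1130 / (95.00 × 1640) = 1.748 g bCOD·(g VSS·d)⁻¹.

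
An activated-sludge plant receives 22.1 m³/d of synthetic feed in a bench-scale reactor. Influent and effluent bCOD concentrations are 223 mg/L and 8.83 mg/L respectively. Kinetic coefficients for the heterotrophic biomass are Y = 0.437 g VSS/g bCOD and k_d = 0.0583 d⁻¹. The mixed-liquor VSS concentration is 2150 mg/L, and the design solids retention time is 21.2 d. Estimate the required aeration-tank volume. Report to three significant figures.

V ≈ 9.12 m³

Rearranging the biomass balance for a CMAS with decay, V = Y·Q·ΔS·θ_c / [X·(1+k_d θ_c)] = 0.437 × 22.1 × (223 − 8.83) × 21.2 / [2150 × (1 + 0.0583 × 21.2)] = 4.38×10^4 / 4807 = 9.121 m³.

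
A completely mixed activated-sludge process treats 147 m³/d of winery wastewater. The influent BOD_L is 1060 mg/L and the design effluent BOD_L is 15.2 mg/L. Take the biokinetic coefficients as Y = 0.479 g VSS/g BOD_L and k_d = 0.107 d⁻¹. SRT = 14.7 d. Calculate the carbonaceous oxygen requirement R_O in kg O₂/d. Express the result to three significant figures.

R_O ≈ 113 kg O₂/d

Y_obs = Y / (1 + k_d θ_c) = 0.479 / (1 + 0.107 × 14.7) = 0.479 / 2.573 = 0.1862.
Q·(S₀ − S) = 147 × (1060 − 15.2) × 10⁻³ = 153.6 kg/d removed.
P_X = Y_obs·Q·(S₀ − S) = 0.1862 × 153.6 = 28.59 kg VSS/d.
Carbonaceous O₂ demand = substrate oxidised − cell-mass equivalent = 153.6 − 1.42 × 28.59 = 113.0 kg O₂/d.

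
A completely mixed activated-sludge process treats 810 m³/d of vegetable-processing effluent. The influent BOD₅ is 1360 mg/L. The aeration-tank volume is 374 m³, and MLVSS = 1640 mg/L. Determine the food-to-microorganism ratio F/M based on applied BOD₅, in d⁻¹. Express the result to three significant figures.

F/M = applied load / biomass = Q·S₀/(V·X) = 810 × 1360 / (374.0 × 1640) = 1.796 d⁻¹.

F/M ≈ 1.80 d⁻¹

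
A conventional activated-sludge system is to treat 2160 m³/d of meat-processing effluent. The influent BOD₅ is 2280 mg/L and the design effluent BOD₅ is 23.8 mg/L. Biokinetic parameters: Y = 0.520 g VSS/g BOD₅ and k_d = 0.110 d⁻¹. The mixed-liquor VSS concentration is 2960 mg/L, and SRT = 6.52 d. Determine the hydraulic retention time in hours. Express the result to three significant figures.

Rearranging the biomass balance for a CMAS with decay, V = Y·Q·ΔS·θ_c / [X·(1+k_d θ_c)] = 0.520 × 2160 × (2280 − 23.8) × 6.52 / [2960 × (1 + 0.110 × 6.52)] = 1.65×10^7 / 5083 = 3251 m³.
τ = V/Q = 3251/2160 = 1.505 d, or 36.12 h.

τ ≈ 36.1 h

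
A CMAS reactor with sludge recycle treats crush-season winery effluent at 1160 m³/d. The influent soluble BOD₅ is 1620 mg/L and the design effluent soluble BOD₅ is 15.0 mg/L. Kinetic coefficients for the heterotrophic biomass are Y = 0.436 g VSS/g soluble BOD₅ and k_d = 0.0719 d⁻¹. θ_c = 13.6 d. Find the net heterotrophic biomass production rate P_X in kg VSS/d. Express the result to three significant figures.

Correct the yield for decay: Y_obs = Y/(1 + k_d θ_c) = 0.436 / (1 + 0.0719 × 13.6) = 0.436 / 1.978 = 0.2204.
Q·(S₀ − S) = 1160 × (1620 − 15.0) × 10⁻³ = 1862 kg/d removed.
Biomass produced: P_X = Y_obs·Q·ΔS = 0.2204 × 1862 ≈ 410.4 kg VSS/d.

P_X ≈ 410 kg VSS/d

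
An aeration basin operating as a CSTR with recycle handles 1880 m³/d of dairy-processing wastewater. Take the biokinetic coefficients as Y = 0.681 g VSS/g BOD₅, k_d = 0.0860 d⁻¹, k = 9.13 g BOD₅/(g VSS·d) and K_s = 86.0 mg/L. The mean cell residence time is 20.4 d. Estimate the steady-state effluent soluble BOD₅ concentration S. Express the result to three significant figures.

S ≈ 1.91 mg/L

For a completely mixed reactor with recycle the Lawrence–McCarty relation gives S = K_s·(1 + k_d·θ_c) / [θ_c·(Y·k − k_d) − 1] = 86.0 × (1 + 0.0860 × 20.4) / [20.4 × (0.681 × 9.13 − 0.0860) − 1] = 236.9 / 124.1 = 1.909 mg/L.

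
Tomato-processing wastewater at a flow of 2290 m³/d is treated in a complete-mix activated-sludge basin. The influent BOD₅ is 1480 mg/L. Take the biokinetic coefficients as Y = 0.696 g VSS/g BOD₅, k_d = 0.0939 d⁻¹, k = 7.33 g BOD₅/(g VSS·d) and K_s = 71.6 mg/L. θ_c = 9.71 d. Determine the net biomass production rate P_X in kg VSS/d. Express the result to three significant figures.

Effluent substrate depends only on kinetics and SRT: S = K_s(1 + k_d θ_c) / [θ_c(Yk − k_d) − 1] = 71.6 × (1 + 0.0939 × 9.71) / [9.71 × (0.696 × 7.33 − 0.0939) − 1] = 136.9 / 47.63 = 2.874 mg/L.
The observed yield is Y_obs = Y/(1 + k_d·θ_c) = 0.696 / (1 + 0.0939 × 9.71) = 0.696 / 1.912 = 0.3641 g VSS per g BOD₅ removed.
Q·(S₀ − S) = 2290 × (1480 − 2.87) × 10⁻³ = 3383 kg/d removed.
P_X = Y_obs · Q(S₀ − S) = 0.3641 × 3383 = 1231 kg VSS/d.

P_X ≈ 1230 kg VSS/d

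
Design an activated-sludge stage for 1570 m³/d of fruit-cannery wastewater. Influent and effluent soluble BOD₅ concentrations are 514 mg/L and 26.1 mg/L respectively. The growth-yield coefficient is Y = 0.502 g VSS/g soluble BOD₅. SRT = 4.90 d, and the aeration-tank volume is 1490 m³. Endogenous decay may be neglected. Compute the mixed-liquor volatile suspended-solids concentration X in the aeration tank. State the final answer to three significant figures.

X ≈ 1260 mg/L

Without decay, X = Y Q (S₀−S) θ_c / V = 0.502 × 1570 × (514 − 26.1) × 4.90 / 1490 = 1265 mg/L.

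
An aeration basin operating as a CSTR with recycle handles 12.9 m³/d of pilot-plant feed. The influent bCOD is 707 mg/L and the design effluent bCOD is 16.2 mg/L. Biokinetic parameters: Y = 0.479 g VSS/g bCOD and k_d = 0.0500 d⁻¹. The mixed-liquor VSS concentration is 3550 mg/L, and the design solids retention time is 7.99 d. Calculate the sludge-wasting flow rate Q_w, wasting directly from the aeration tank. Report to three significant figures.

Q_w ≈ 0.859 m³/d

Steady-state biomass mass balance: V·X·(1 + k_d·θ_c) = Y·Q·(S₀ − S)·θ_c, so V = 0.479 × 12.9 × (707 − 16.2) × 7.99 / [3550 × (1 + 0.0500 × 7.99)] = 3.41×10^4 / 4968 = 6.865 m³.
With mixed-liquor wasting, θ_c = V/Q_w, so Q_w = V/θ_c = 6.865/7.99 = 0.8592 m³/d.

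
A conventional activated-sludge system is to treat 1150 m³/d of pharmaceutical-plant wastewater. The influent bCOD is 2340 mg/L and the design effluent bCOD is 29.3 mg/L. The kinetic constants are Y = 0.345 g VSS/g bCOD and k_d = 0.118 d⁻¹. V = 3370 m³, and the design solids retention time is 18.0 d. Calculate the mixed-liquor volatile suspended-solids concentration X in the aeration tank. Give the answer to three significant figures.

X ≈ 1570 mg/L

Solving the biomass balance for X: X = Y Q (S₀−S) θ_c / [V (1+k_d θ_c)] = 0.345 × 1150 × (2340 − 29.3) × 18.0 / [3370 × (1 + 0.118 × 18.0)] = 1567 mg/L.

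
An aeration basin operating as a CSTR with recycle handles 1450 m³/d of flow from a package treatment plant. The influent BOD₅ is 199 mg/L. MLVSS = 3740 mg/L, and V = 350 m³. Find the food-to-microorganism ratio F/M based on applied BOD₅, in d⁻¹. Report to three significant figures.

F/M = applied load / biomass = Q·S₀/(V·X) = 1450 × 199 / (350.0 × 3740) = 0.2204 d⁻¹.

F/M ≈ 0.220 d⁻¹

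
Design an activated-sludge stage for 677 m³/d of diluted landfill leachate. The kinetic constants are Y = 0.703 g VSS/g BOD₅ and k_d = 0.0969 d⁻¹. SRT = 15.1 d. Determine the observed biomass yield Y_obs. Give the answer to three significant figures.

Y_obs = Y / (1 + k_d θ_c) = 0.703 / (1 + 0.0969 × 15.1) = 0.703 / 2.463 = 0.2854.

Y_obs ≈ 0.285 g VSS/g BOD₅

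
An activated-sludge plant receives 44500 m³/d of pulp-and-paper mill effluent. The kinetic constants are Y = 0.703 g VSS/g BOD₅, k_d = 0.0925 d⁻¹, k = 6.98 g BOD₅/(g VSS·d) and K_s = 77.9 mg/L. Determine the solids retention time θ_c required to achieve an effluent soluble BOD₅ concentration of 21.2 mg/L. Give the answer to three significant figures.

θ_c ≈ 1.04 d

Specific growth rate at S = 21.2 mg/L: μ = YkS/(K_s+S) = 0.703·6.98·21.2/(77.9+21.2) = 1.050 d⁻¹.
Then 1/θ_c = μ − k_d = 1.050 − 0.0925 = 0.9572 d⁻¹, giving θ_c = 1.045 d.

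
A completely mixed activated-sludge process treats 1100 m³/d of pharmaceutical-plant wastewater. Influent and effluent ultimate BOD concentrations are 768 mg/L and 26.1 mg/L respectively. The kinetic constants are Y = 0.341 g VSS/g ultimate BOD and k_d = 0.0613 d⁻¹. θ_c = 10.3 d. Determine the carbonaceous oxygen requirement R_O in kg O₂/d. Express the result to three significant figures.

R_O ≈ 574 kg O₂/d

The observed yield is Y_obs = Y/(1 + k_d·θ_c) = 0.341 / (1 + 0.0613 × 10.3) = 0.341 / 1.631 = 0.2090 g VSS per g ultimate BOD removed.
Q·(S₀ − S) = 1100 × (768 − 26.1) × 10⁻³ = 816.1 kg/d removed.
Biomass synthesised: P_X = Y_obs × 816.1 = 170.6 kg VSS/d.
R_O = Q·ΔS − 1.42 P_X = 816.1 − 242.2 = 573.9 kg O₂/d.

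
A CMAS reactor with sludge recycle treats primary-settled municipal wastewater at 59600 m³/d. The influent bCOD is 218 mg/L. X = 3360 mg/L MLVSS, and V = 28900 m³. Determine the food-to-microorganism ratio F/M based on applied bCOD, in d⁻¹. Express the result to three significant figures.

Food-to-microorganism ratio F/M = Q S₀ / (V X) = 59600 × 218 / (28900 × 3360) = 0.1338 d⁻¹.

F/M ≈ 0.134 d⁻¹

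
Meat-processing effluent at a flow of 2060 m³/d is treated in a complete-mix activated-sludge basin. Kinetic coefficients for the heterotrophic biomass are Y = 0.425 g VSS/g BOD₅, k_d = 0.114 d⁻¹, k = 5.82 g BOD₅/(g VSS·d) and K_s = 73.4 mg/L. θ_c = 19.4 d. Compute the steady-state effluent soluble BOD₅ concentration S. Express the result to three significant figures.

S ≈ 5.26 mg/L

From the Monod/SRT balance for a CMAS, S = K_s·(1+k_d θ_c)/[θ_c·(Y k − k_d) − 1] = 73.4 × (1 + 0.114 × 19.4) / [19.4 × (0.425 × 5.82 − 0.114) − 1] = 235.7 / 44.77 = 5.265 mg/L.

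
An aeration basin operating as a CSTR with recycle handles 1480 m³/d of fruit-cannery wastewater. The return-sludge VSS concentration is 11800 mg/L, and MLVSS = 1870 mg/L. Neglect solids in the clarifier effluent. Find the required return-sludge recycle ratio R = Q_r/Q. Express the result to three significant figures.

R ≈ 0.188

Mass balance around the secondary clarifier (neglecting effluent solids): R = X / (X_r − X) = 1870 / (11800 − 1870) = 0.1883.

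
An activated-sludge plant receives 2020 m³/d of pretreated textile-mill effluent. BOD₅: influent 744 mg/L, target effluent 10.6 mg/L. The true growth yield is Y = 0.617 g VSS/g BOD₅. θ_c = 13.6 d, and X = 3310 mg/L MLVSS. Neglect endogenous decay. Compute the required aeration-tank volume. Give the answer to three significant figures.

V·X = Y·Q·ΔS·θ_c gives V = 0.617 × 2020 × (744 − 10.6) × 13.6 / 3310 = 3756 m³.

V ≈ 3760 m³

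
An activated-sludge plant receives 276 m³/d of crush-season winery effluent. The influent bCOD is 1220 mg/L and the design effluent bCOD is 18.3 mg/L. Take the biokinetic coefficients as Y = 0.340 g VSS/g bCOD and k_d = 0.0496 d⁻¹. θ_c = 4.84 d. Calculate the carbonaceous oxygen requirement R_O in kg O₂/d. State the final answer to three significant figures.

The observed yield is Y_obs = Y/(1 + k_d·θ_c) = 0.340 / (1 + 0.0496 × 4.84) = 0.340 / 1.240 = 0.2742 g VSS per g bCOD removed.
Mass of bCOD removed per day: Q(S₀ − S) = 276 × 1202 g/m³ = 331.7 kg/d.
P_X = Y_obs·Q·(S₀ − S) = 0.2742 × 331.7 = 90.94 kg VSS/d.
R_O = Q·ΔS − 1.42 P_X = 331.7 − 129.1 = 202.5 kg O₂/d.

R_O ≈ 203 kg O₂/d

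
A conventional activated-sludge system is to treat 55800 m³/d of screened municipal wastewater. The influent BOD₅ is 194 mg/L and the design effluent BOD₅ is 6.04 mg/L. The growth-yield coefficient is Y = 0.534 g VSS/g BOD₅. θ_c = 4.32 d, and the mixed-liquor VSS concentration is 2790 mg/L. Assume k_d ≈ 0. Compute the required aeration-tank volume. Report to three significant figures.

V ≈ 8670 m³

Biomass mass balance (decay neglected): V·X = Y·Q·(S₀ − S)·θ_c, so V = 0.534 × 55800 × (194 − 6.04) × 4.32 / 2790 = 8672 m³.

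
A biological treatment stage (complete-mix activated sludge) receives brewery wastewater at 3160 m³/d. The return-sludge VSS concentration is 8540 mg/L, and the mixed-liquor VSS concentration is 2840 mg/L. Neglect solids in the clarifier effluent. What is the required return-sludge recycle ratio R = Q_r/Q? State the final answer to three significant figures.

R = Q_r/Q = X/(X_r − X) = 2840 / (8540 − 2840) = 0.4982.

R ≈ 0.498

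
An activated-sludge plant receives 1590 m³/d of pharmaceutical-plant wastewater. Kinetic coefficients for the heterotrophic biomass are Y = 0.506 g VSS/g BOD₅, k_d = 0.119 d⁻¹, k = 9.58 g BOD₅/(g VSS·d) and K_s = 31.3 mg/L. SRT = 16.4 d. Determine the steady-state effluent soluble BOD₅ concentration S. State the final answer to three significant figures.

S ≈ 1.21 mg/L

For a completely mixed reactor with recycle the Lawrence–McCarty relation gives S = K_s·(1 + k_d·θ_c) / [θ_c·(Y·k − k_d) − 1] = 31.3 × (1 + 0.119 × 16.4) / [16.4 × (0.506 × 9.58 − 0.119) − 1] = 92.39 / 76.55 = 1.207 mg/L.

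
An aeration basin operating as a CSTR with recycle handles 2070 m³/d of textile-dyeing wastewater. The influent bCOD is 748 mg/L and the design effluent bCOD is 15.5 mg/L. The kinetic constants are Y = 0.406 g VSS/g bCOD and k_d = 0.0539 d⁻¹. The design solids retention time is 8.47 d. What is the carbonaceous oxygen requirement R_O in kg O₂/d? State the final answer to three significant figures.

Correct the yield for decay: Y_obs = Y/(1 + k_d θ_c) = 0.406 / (1 + 0.0539 × 8.47) = 0.406 / 1.457 = 0.2787.
ΔS = 748 − 15.5 = 732.5 mg/L, so the substrate removal rate is 2070 × 732.5/1000 = 1516 kg bCOD/d.
P_X = Y_obs·Q·(S₀ − S) = 0.2787 × 1516 = 422.7 kg VSS/d.
Carbonaceous O₂ demand = substrate oxidised − cell-mass equivalent = 1516 − 1.42 × 422.7 = 916.1 kg O₂/d.

R_O ≈ 916 kg O₂/d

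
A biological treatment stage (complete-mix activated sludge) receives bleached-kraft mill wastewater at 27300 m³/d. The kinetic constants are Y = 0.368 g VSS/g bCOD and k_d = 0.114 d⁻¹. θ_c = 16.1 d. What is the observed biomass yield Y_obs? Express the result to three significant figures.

Y_obs ≈ 0.130 g VSS/g bCOD

Y_obs = Y / (1 + k_d θ_c) = 0.368 / (1 + 0.114 × 16.1) = 0.368 / 2.835 = 0.1298.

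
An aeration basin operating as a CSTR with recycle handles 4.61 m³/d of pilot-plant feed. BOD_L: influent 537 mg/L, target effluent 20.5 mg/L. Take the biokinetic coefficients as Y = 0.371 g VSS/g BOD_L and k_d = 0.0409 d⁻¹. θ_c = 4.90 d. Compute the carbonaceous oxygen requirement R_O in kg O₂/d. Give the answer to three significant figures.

The observed yield is Y_obs = Y/(1 + k_d·θ_c) = 0.371 / (1 + 0.0409 × 4.90) = 0.371 / 1.200 = 0.3091 g VSS per g BOD_L removed.
Mass of BOD_L removed per day: Q(S₀ − S) = 4.61 × 516.5 g/m³ = 2.381 kg/d.
P_X = Y_obs·Q·(S₀ − S) = 0.3091 × 2.381 = 0.7359 kg VSS/d.
Carbonaceous O₂ demand = substrate oxidised − cell-mass equivalent = 2.381 − 1.42 × 0.7359 = 1.336 kg O₂/d.

R_O ≈ 1.34 kg O₂/d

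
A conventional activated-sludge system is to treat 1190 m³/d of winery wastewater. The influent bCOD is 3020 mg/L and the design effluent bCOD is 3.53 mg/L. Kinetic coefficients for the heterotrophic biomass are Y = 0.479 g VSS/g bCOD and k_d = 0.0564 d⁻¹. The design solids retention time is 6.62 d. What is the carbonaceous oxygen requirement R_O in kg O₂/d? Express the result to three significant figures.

The observed yield is Y_obs = Y/(1 + k_d·θ_c) = 0.479 / (1 + 0.0564 × 6.62) = 0.479 / 1.373 = 0.3488 g VSS per g bCOD removed.
Substrate removed = Q·(S₀ − S) = 1190 m³/d × (3020 − 3.53) g/m³ = 3.59×10^6 g/d = 3590 kg/d.
Biomass synthesised: P_X = Y_obs × 3590 = 1252 kg VSS/d.
Carbonaceous O₂ demand = substrate oxidised − cell-mass equivalent = 3590 − 1.42 × 1252 = 1812 kg O₂/d.

R_O ≈ 1810 kg O₂/d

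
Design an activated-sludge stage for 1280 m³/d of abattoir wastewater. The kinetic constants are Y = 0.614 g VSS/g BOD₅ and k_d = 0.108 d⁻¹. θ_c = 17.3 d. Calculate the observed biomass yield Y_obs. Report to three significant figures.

Y_obs = Y / (1 + k_d θ_c) = 0.614 / (1 + 0.108 × 17.3) = 0.614 / 2.868 = 0.2141.

Y_obs ≈ 0.214 g VSS/g BOD₅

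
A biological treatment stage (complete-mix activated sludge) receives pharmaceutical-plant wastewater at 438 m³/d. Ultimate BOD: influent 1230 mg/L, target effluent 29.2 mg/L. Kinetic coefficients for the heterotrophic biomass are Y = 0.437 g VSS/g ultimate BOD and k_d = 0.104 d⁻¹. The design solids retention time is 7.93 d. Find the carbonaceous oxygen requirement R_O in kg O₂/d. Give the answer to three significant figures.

Observed yield with endogenous decay: Y_obs = Y / (1 + k_d·θ_c) = 0.437 / (1 + 0.104 × 7.93) = 0.437 / 1.825 = 0.2395 g VSS/g ultimate BOD.
ΔS = 1230 − 29.2 = 1201 mg/L, so the substrate removal rate is 438 × 1201/1000 = 526.0 kg ultimate BOD/d.
Biomass synthesised: P_X = Y_obs × 526.0 = 126.0 kg VSS/d.
Carbonaceous O₂ demand = substrate oxidised − cell-mass equivalent = 526.0 − 1.42 × 126.0 = 347.1 kg O₂/d.

R_O ≈ 347 kg O₂/d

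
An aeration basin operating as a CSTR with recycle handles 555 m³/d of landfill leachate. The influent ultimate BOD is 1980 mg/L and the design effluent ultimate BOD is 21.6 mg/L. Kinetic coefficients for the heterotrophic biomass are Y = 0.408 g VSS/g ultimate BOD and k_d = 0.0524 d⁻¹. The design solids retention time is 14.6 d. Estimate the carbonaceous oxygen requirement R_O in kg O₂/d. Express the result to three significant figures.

Y_obs = Y / (1 + k_d θ_c) = 0.408 / (1 + 0.0524 × 14.6) = 0.408 / 1.765 = 0.2312.
Substrate removed = Q·(S₀ − S) = 555 m³/d × (1980 − 21.6) g/m³ = 1.09×10^6 g/d = 1087 kg/d.
Net sludge production P_X = 0.2312 × 1087 = 251.2 kg VSS/d.
Carbonaceous O₂ demand = substrate oxidised − cell-mass equivalent = 1087 − 1.42 × 251.2 = 730.1 kg O₂/d.

R_O ≈ 730 kg O₂/d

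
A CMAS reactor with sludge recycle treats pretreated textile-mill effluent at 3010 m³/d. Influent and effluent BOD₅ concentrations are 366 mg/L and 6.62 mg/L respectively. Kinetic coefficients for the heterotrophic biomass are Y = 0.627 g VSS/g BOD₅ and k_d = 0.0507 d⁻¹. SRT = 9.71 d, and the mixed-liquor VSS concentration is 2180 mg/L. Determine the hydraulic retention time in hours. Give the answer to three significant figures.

τ ≈ 16.1 h

From the SRT design equation V = Y Q (S₀−S) θ_c / [X (1 + k_d θ_c)] = 0.627 × 3010 × (366 − 6.62) × 9.71 / [2180 × (1 + 0.0507 × 9.71)] = 6.59×10^6 / 3253 = 2024 m³.
Hydraulic retention time τ = V/Q = 2024 / 3010 = 0.6726 d = 16.14 h.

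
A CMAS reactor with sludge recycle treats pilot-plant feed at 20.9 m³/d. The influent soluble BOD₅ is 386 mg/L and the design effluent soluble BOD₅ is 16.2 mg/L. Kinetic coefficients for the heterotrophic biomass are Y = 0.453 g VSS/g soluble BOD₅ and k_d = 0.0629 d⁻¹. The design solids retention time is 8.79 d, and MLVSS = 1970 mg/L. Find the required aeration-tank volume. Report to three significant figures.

Steady-state biomass mass balance: V·X·(1 + k_d·θ_c) = Y·Q·(S₀ − S)·θ_c, so V = 0.453 × 20.9 × (386 − 16.2) × 8.79 / [1970 × (1 + 0.0629 × 8.79)] = 3.08×10^4 / 3059 = 10.06 m³.

V ≈ 10.1 m³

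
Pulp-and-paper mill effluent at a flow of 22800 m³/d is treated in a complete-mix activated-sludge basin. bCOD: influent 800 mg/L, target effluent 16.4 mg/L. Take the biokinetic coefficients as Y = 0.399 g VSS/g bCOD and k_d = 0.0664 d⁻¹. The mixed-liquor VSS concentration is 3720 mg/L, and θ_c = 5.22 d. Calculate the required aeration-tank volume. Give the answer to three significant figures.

V ≈ 7430 m³

From the SRT design equation V = Y Q (S₀−S) θ_c / [X (1 + k_d θ_c)] = 0.399 × 22800 × (800 − 16.4) × 5.22 / [3720 × (1 + 0.0664 × 5.22)] = 3.72×10^7 / 5009 = 7428 m³.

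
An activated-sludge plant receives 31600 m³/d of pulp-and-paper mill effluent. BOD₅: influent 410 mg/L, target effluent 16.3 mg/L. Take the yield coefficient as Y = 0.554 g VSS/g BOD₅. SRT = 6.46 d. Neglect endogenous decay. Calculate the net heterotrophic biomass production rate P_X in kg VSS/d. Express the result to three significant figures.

P_X ≈ 6890 kg VSS/d

No decay correction is needed, so Y_obs = Y = 0.554.
Mass of BOD₅ removed per day: Q(S₀ − S) = 31600 × 393.7 g/m³ = 12441 kg/d.
So the net sludge growth is P_X = 0.5540 × 12441 = 6892 kg VSS/d.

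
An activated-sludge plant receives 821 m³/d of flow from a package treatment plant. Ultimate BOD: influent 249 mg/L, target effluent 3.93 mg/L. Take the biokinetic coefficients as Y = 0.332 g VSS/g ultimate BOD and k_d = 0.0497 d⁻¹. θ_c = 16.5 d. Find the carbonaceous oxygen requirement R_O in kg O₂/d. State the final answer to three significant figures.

The observed yield is Y_obs = Y/(1 + k_d·θ_c) = 0.332 / (1 + 0.0497 × 16.5) = 0.332 / 1.820 = 0.1824 g VSS per g ultimate BOD removed.
Mass of ultimate BOD removed per day: Q(S₀ − S) = 821 × 245.1 g/m³ = 201.2 kg/d.
Net sludge production P_X = 0.1824 × 201.2 = 36.70 kg VSS/d.
Carbonaceous O₂ demand = substrate oxidised − cell-mass equivalent = 201.2 − 1.42 × 36.70 = 149.1 kg O₂/d.

R_O ≈ 149 kg O₂/d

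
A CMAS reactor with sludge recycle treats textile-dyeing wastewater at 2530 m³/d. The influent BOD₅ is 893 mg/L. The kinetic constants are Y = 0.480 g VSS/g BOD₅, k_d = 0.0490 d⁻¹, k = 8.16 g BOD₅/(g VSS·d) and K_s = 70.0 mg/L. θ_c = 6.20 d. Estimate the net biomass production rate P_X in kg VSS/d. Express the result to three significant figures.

From the Monod/SRT balance for a CMAS, S = K_s·(1+k_d θ_c)/[θ_c·(Y k − k_d) − 1] = 70.0 × (1 + 0.0490 × 6.20) / [6.20 × (0.480 × 8.16 − 0.0490) − 1] = 91.27 / 22.98 = 3.971 mg/L.
Y_obs = Y / (1 + k_d θ_c) = 0.480 / (1 + 0.0490 × 6.20) = 0.480 / 1.304 = 0.3682.
Mass of BOD₅ removed per day: Q(S₀ − S) = 2530 × 889.0 g/m³ = 2249 kg/d.
So the net sludge growth is P_X = 0.3682 × 2249 = 828.1 kg VSS/d.

P_X ≈ 828 kg VSS/d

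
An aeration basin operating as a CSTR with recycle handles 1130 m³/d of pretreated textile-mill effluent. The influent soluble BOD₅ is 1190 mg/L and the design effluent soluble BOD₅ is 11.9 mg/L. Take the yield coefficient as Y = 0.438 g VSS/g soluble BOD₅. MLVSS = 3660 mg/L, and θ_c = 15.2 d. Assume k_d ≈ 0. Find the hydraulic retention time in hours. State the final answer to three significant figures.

With k_d = 0 the design equation reduces to V = Y Q (S₀−S) θ_c / X = 0.438 × 1130 × (1190 − 11.9) × 15.2 / 3660 = 2422 m³.
Hydraulic retention time τ = V/Q = 2422 / 1130 = 2.143 d = 51.43 h.

τ ≈ 51.4 h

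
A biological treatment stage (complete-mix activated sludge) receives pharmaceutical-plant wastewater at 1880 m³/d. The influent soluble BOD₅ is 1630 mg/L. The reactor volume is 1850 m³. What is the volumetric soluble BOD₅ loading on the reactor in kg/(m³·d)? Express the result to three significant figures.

L_v ≈ 1.66 kg soluble BOD₅/(m³·d)

Volumetric loading L_v = Q·S₀ / V = 1880 × 1630 g/m³ / 1850 m³ = 1656 g/(m³·d) = 1.656 kg soluble BOD₅/(m³·d).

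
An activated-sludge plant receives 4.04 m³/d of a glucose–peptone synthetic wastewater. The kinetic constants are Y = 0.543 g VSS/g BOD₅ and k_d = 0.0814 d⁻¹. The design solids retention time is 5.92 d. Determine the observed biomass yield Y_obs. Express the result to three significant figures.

Observed yield with endogenous decay: Y_obs = Y / (1 + k_d·θ_c) = 0.543 / (1 + 0.0814 × 5.92) = 0.543 / 1.482 = 0.3664 g VSS/g BOD₅.

Y_obs ≈ 0.366 g VSS/g BOD₅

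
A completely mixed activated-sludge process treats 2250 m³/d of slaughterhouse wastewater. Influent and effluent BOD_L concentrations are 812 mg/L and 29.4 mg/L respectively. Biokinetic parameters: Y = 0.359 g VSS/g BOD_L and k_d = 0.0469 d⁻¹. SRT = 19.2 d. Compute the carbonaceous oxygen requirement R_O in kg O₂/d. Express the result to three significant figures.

R_O ≈ 1290 kg O₂/d

The observed yield is Y_obs = Y/(1 + k_d·θ_c) = 0.359 / (1 + 0.0469 × 19.2) = 0.359 / 1.900 = 0.1889 g VSS per g BOD_L removed.
Substrate removed = Q·(S₀ − S) = 2250 m³/d × (812 − 29.4) g/m³ = 1.76×10^6 g/d = 1761 kg/d.
P_X = Y_obs·Q·(S₀ − S) = 0.1889 × 1761 = 332.6 kg VSS/d.
R_O = Q·(S₀ − S) − 1.42·P_X = 1761 − 1.42 × 332.6 = 1289 kg O₂/d.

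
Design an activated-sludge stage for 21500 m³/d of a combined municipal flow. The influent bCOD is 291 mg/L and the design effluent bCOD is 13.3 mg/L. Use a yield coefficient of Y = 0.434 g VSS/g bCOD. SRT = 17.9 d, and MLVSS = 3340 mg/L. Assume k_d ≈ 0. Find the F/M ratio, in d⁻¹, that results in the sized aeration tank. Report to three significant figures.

Biomass mass balance (decay neglected): V·X = Y·Q·(S₀ − S)·θ_c, so V = 0.434 × 21500 × (291 − 13.3) × 17.9 / 3340 = 13887 m³.
F/M = applied load / biomass = Q·S₀/(V·X) = 21500 × 291 / (13887 × 3340) = 0.1349 d⁻¹.

F/M ≈ 0.135 d⁻¹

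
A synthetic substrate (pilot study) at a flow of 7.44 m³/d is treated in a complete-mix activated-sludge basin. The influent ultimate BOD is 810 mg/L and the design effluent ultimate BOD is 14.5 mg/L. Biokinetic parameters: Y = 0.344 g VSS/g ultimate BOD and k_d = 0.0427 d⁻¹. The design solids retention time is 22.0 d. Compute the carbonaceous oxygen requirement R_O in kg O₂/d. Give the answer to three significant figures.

R_O ≈ 4.43 kg O₂/d

Observed yield with endogenous decay: Y_obs = Y / (1 + k_d·θ_c) = 0.344 / (1 + 0.0427 × 22.0) = 0.344 / 1.939 = 0.1774 g VSS/g ultimate BOD.
Q·(S₀ − S) = 7.44 × (810 − 14.5) × 10⁻³ = 5.919 kg/d removed.
Biomass synthesised: P_X = Y_obs × 5.919 = 1.050 kg VSS/d.
R_O = Q·ΔS − 1.42 P_X = 5.919 − 1.491 = 4.428 kg O₂/d.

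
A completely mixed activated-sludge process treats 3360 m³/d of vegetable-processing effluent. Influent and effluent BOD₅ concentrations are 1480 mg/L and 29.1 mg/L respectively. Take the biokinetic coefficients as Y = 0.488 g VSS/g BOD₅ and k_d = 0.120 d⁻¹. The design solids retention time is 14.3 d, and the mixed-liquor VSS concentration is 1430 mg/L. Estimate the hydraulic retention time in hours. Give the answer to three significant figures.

Steady-state biomass mass balance: V·X·(1 + k_d·θ_c) = Y·Q·(S₀ − S)·θ_c, so V = 0.488 × 3360 × (1480 − 29.1) × 14.3 / [1430 × (1 + 0.120 × 14.3)] = 3.4×10^7 / 3884 = 8759 m³.
τ = V/Q = 8759/3360 = 2.607 d, or 62.57 h.

τ ≈ 62.6 h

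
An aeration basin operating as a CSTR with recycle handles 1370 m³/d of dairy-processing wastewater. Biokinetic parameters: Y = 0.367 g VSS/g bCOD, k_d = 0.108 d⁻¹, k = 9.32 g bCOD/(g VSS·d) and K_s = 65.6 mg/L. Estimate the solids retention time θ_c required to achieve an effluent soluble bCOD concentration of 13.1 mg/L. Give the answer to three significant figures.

From 1/θ_c = Y·k·S/(K_s + S) − k_d: Y·k·S/(K_s+S) = 0.367 × 9.32 × 13.1 / (65.6 + 13.1) = 0.5693 d⁻¹.
1/θ_c = 0.5693 − 0.108 = 0.4613 d⁻¹, so θ_c = 2.168 d.

θ_c ≈ 2.17 d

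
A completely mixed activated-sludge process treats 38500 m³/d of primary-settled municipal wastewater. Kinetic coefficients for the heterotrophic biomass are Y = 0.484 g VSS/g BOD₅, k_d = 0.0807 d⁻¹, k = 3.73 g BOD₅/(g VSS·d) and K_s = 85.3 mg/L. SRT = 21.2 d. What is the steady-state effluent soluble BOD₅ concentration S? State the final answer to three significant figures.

S ≈ 6.50 mg/L

From the Monod/SRT balance for a CMAS, S = K_s·(1+k_d θ_c)/[θ_c·(Y k − k_d) − 1] = 85.3 × (1 + 0.0807 × 21.2) / [21.2 × (0.484 × 3.73 − 0.0807) − 1] = 231.2 / 35.56 = 6.502 mg/L.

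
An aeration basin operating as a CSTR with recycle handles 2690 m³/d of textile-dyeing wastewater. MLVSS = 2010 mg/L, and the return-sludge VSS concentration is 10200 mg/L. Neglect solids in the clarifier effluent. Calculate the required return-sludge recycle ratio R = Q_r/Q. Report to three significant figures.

R ≈ 0.245

R = Q_r/Q = X/(X_r − X) = 2010 / (10200 − 2010) = 0.2454.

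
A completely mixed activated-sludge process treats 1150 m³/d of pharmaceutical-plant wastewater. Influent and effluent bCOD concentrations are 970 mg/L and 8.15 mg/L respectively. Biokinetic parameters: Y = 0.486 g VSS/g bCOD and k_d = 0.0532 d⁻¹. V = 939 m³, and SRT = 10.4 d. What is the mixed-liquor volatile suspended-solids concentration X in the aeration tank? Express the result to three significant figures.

X ≈ 3830 mg/L

X = Y·Q·ΔS·θ_c / [V·(1 + k_d θ_c)] = 0.486 × 1150 × (970 − 8.15) × 10.4 / [939 × (1 + 0.0532 × 10.4)] = 3833 mg/L.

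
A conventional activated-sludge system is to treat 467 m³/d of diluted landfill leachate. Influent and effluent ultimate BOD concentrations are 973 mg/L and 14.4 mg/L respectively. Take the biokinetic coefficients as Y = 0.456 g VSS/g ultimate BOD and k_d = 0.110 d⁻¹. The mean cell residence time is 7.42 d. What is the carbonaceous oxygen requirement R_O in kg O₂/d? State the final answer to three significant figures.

Observed yield with endogenous decay: Y_obs = Y / (1 + k_d·θ_c) = 0.456 / (1 + 0.110 × 7.42) = 0.456 / 1.816 = 0.2511 g VSS/g ultimate BOD.
Mass of ultimate BOD removed per day: Q(S₀ − S) = 467 × 958.6 g/m³ = 447.7 kg/d.
P_X = Y_obs·Q·(S₀ − S) = 0.2511 × 447.7 = 112.4 kg VSS/d.
R_O = Q·(S₀ − S) − 1.42·P_X = 447.7 − 1.42 × 112.4 = 288.1 kg O₂/d.

R_O ≈ 288 kg O₂/d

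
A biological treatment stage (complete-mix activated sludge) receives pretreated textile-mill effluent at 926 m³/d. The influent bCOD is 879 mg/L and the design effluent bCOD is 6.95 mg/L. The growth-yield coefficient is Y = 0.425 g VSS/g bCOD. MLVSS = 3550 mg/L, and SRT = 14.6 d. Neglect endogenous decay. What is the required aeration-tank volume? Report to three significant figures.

V ≈ 1410 m³

With k_d = 0 the design equation reduces to V = Y Q (S₀−S) θ_c / X = 0.425 × 926 × (879 − 6.95) × 14.6 / 3550 = 1411 m³.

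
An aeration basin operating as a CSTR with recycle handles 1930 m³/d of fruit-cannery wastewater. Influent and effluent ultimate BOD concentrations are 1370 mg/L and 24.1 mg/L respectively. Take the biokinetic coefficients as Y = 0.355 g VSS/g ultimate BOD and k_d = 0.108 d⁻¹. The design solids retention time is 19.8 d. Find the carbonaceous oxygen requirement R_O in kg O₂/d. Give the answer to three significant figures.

R_O ≈ 2180 kg O₂/d

Y_obs = Y / (1 + k_d θ_c) = 0.355 / (1 + 0.108 × 19.8) = 0.355 / 3.138 = 0.1131.
Substrate removed = Q·(S₀ − S) = 1930 m³/d × (1370 − 24.1) g/m³ = 2.6×10^6 g/d = 2598 kg/d.
Biomass synthesised: P_X = Y_obs × 2598 = 293.8 kg VSS/d.
R_O = Q·ΔS − 1.42 P_X = 2598 − 417.2 = 2180 kg O₂/d.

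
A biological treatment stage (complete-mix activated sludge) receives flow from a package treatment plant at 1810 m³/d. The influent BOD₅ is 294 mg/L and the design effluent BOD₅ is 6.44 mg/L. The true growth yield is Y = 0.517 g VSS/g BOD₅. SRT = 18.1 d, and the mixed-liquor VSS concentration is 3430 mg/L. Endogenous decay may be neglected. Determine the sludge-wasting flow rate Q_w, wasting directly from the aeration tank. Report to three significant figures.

Q_w ≈ 78.5 m³/d

V·X = Y·Q·ΔS·θ_c gives V = 0.517 × 1810 × (294 − 6.44) × 18.1 / 3430 = 1420 m³.
With mixed-liquor wasting, θ_c = V/Q_w, so Q_w = V/θ_c = 1420/18.1 = 78.45 m³/d.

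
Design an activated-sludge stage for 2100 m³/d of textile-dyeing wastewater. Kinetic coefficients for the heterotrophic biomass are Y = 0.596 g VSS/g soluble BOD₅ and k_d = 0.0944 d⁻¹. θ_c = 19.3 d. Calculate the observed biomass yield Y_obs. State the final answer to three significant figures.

Y_obs = Y / (1 + k_d θ_c) = 0.596 / (1 + 0.0944 × 19.3) = 0.596 / 2.822 = 0.2112.

Y_obs ≈ 0.211 g VSS/g soluble BOD₅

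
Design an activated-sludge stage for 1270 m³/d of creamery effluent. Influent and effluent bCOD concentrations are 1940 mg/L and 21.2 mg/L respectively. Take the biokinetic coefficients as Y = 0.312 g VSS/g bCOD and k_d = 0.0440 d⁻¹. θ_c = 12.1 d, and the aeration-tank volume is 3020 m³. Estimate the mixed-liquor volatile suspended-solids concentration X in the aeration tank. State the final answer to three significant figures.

X ≈ 1990 mg/L

Solving the biomass balance for X: X = Y Q (S₀−S) θ_c / [V (1+k_d θ_c)] = 0.312 × 1270 × (1940 − 21.2) × 12.1 / [3020 × (1 + 0.0440 × 12.1)] = 1988 mg/L.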